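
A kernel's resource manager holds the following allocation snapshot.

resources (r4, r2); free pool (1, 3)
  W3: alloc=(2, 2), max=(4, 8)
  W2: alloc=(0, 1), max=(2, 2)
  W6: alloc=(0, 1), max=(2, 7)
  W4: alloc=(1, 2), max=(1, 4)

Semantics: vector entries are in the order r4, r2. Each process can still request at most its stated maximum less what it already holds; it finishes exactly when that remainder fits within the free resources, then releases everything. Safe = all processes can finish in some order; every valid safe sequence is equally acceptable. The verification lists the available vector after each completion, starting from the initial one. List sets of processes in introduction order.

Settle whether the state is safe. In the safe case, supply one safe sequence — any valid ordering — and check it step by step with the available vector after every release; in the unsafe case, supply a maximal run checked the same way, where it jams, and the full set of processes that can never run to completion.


SAFE, for example via the order W4, W2, W3, W6.
Key observation: reading the order forward, W2 is the first process whose need (2, 1) meets the free pool (2, 5) exactly on a resource it requests.
Verifying each step:
  pool = (1, 3)
  W4: need (0, 2) fits (1, 3); releases (1, 2), pool now (2, 5)
  W2: need (2, 1) fits (2, 5); releases (0, 1), pool now (2, 6)
  W3: need (2, 6) fits (2, 6); releases (2, 2), pool now (4, 8)
  W6: need (2, 6) fits (4, 8); releases (0, 1), pool now (4, 9)


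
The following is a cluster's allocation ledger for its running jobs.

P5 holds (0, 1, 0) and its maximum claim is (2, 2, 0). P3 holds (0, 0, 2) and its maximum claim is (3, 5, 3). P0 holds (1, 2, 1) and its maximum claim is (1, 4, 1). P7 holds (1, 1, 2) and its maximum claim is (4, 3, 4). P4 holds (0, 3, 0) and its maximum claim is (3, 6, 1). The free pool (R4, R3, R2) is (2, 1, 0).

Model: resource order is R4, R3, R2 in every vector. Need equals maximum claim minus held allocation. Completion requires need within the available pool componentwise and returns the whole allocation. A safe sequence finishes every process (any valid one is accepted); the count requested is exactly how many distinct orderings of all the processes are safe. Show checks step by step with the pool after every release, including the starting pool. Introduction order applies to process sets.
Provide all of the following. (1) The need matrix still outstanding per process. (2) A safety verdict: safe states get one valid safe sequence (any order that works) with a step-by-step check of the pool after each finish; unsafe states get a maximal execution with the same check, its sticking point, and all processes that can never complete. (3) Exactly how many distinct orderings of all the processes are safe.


(1) Outstanding need per process (order R4, R3, R2):
  P5: (2, 1, 0)
  P3: (3, 5, 1)
  P0: (0, 2, 0)
  P7: (3, 2, 2)
  P4: (3, 3, 1)
(2) SAFE. One safe sequence: P5, P0, P4, P3, P7.
Key observation: reading the order forward, P5 is the first process whose need (2, 1, 0) meets the free pool (2, 1, 0) exactly on a resource it requests.
Step-by-step check:
  pool = (2, 1, 0)
  run P5 (needs (2, 1, 0), free (2, 1, 0)); after release of (0, 1, 0) the pool is (2, 2, 0)
  run P0 (needs (0, 2, 0), free (2, 2, 0)); after release of (1, 2, 1) the pool is (3, 4, 1)
  run P4 (needs (3, 3, 1), free (3, 4, 1)); after release of (0, 3, 0) the pool is (3, 7, 1)
  run P3 (needs (3, 5, 1), free (3, 7, 1)); after release of (0, 0, 2) the pool is (3, 7, 3)
  run P7 (needs (3, 2, 2), free (3, 7, 3)); after release of (1, 1, 2) the pool is (4, 8, 5)
(3) The exact count: 1 of the possible complete orderings is a safe sequence.


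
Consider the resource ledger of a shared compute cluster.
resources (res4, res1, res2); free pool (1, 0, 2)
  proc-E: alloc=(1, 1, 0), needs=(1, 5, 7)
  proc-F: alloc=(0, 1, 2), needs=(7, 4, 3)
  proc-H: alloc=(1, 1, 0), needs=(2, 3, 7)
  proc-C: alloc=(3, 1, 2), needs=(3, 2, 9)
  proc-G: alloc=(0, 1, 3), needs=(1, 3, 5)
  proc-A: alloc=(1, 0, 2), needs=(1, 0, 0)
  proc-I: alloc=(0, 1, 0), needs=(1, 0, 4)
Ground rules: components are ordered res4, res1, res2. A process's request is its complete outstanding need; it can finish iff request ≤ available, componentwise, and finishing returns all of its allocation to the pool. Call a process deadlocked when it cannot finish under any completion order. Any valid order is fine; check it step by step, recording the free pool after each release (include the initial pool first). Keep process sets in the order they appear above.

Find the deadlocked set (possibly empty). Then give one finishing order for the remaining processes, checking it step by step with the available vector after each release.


Deadlocked set: proc-E, proc-F, proc-H, proc-C and proc-G.
Key observation: res1 is the bottleneck — with proc-A, proc-I done the pool holds (2, 1, 4), short of every remaining need.
The rest can finish in the order proc-A, proc-I. Walking it through:
  pool = (1, 0, 2)
  run proc-A (needs (1, 0, 0), free (1, 0, 2)); after release of (1, 0, 2) the pool is (2, 0, 4)
  run proc-I (needs (1, 0, 4), free (2, 0, 4)); after release of (0, 1, 0) the pool is (2, 1, 4)
None of the blocked processes ever fits:
  proc-E cannot run: need (1, 5, 7) vs free (2, 1, 4) (insufficient res1 and res2)
  proc-F cannot run: need (7, 4, 3) vs free (2, 1, 4) (insufficient res4 and res1)
  proc-H cannot run: need (2, 3, 7) vs free (2, 1, 4) (insufficient res1 and res2)
  proc-C cannot run: need (3, 2, 9) vs free (2, 1, 4) (insufficient res4, res1 and res2)
  proc-G cannot run: need (1, 3, 5) vs free (2, 1, 4) (insufficient res1 and res2)


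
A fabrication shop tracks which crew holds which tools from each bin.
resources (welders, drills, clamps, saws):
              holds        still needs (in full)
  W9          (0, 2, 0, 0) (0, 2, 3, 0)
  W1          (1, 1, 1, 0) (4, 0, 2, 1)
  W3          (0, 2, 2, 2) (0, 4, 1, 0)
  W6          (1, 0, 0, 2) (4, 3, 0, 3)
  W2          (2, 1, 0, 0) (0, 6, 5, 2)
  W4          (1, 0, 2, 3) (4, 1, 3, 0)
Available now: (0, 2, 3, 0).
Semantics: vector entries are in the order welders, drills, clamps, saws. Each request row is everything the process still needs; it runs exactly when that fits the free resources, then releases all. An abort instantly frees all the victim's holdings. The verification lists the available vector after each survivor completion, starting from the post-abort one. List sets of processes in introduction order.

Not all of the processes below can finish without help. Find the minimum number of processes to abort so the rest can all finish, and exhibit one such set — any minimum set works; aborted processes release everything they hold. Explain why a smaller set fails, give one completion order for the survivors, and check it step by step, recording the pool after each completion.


The answer: abort W1 and W4.
Key observation: aborting W1 and W4 returns (2, 1, 3, 3), and W6 — hopeless before — runs at step 4 with the returned capacity in the pool.
Minimality, checking each single-abort alternative: W9 alone leaves W1 blocked (short on welders); W1 alone leaves W6 blocked (short on welders and saws); W3 alone leaves W1 blocked (short on welders); W6 alone leaves W1 blocked (short on welders); W2 alone leaves W1 blocked (short on welders); W4 alone leaves W1 blocked (short on welders).
The survivors complete as W9, W3, W2, W6. Step-by-step check (starting from the post-abort pool):
  pool = (2, 3, 6, 3)
  W9: need (0, 2, 3, 0) fits (2, 3, 6, 3); releases (0, 2, 0, 0), pool now (2, 5, 6, 3)
  W3: need (0, 4, 1, 0) fits (2, 5, 6, 3); releases (0, 2, 2, 2), pool now (2, 7, 8, 5)
  W2: need (0, 6, 5, 2) fits (2, 7, 8, 5); releases (2, 1, 0, 0), pool now (4, 8, 8, 5)
  W6: need (4, 3, 0, 3) fits (4, 8, 8, 5); releases (1, 0, 0, 2), pool now (5, 8, 8, 7)


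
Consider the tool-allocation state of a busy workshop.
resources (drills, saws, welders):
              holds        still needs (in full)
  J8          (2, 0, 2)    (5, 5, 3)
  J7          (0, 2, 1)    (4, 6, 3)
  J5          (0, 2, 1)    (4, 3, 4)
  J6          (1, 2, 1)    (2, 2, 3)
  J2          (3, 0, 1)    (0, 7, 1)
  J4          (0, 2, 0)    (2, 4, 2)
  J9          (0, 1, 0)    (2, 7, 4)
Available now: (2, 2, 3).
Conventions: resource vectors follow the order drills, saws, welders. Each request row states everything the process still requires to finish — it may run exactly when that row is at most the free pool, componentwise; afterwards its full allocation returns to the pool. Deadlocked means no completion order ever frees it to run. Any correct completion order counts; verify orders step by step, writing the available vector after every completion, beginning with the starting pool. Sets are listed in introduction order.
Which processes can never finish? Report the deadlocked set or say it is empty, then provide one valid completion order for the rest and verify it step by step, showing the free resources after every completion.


Deadlocked set: J8, J7, J5, J2 and J9.
Key observation: after J6, J4 the pool peaks at (3, 6, 4), and each blocked process is short somewhere: J8 on drills; J7 on drills; J5 on drills; J2 on saws; J9 on saws.
A valid finishing order for the others: J6, J4. Verifying each step:
  pool = (2, 2, 3)
  J6: need (2, 2, 3) fits (2, 2, 3); releases (1, 2, 1), pool now (3, 4, 4)
  J4: need (2, 4, 2) fits (3, 4, 4); releases (0, 2, 0), pool now (3, 6, 4)
The blocked processes can never fit:
  J8 cannot run: need (5, 5, 3) vs free (3, 6, 4) (insufficient drills)
  J7 cannot run: need (4, 6, 3) vs free (3, 6, 4) (insufficient drills)
  J5 cannot run: need (4, 3, 4) vs free (3, 6, 4) (insufficient drills)
  J2 cannot run: need (0, 7, 1) vs free (3, 6, 4) (insufficient saws)
  J9 cannot run: need (2, 7, 4) vs free (3, 6, 4) (insufficient saws)


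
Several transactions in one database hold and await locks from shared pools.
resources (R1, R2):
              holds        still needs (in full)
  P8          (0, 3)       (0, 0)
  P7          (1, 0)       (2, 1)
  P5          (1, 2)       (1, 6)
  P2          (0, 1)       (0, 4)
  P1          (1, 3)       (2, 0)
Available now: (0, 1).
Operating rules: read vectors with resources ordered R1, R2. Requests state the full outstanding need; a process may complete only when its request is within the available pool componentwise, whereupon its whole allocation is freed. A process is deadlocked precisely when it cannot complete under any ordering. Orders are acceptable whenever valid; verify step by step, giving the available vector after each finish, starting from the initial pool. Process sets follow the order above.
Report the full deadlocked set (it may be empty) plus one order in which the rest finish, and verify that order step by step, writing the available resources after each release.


Deadlocked set: P7, P5 and P1.
Key observation: P8, P2 can finish, but then (0, 5) is all there is, and the blocked group's R1 demands exceed it.
A valid finishing order for the others: P8, P2. Step-by-step check:
  pool = (0, 1)
  P8 needs (0, 0) <= (0, 1) -> finishes; pool += (0, 3) = (0, 4)
  P2 needs (0, 4) <= (0, 4) -> finishes; pool += (0, 1) = (0, 5)
The stuck group stays short no matter what:
  P7 cannot run: need (2, 1) vs free (0, 5) (insufficient R1)
  P5 cannot run: need (1, 6) vs free (0, 5) (insufficient R1 and R2)
  P1 cannot run: need (2, 0) vs free (0, 5) (insufficient R1)


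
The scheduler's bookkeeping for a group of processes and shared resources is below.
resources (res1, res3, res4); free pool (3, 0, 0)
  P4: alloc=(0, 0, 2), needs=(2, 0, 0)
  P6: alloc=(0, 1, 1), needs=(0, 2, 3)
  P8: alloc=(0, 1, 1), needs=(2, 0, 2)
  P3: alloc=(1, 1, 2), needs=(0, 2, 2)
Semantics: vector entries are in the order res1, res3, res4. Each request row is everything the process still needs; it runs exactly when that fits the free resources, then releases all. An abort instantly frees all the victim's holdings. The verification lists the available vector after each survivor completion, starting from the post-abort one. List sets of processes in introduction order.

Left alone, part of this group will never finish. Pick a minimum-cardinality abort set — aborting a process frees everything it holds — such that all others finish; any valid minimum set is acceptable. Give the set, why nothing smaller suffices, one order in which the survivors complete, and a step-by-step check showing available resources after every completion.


Abort P6.
Key observation: P3 could never have finished before the abort; with (0, 1, 1) returned by P6, it fits at step 3.
Minimality: the empty abort set fails — the state is deadlocked as it stands.
Survivors finish in the order: P4, P8, P3. Step-by-step check (pool after the aborts first):
  pool = (3, 1, 1)
  P4 needs (2, 0, 0) <= (3, 1, 1) -> finishes; pool += (0, 0, 2) = (3, 1, 3)
  P8 needs (2, 0, 2) <= (3, 1, 3) -> finishes; pool += (0, 1, 1) = (3, 2, 4)
  P3 needs (0, 2, 2) <= (3, 2, 4) -> finishes; pool += (1, 1, 2) = (4, 3, 6)


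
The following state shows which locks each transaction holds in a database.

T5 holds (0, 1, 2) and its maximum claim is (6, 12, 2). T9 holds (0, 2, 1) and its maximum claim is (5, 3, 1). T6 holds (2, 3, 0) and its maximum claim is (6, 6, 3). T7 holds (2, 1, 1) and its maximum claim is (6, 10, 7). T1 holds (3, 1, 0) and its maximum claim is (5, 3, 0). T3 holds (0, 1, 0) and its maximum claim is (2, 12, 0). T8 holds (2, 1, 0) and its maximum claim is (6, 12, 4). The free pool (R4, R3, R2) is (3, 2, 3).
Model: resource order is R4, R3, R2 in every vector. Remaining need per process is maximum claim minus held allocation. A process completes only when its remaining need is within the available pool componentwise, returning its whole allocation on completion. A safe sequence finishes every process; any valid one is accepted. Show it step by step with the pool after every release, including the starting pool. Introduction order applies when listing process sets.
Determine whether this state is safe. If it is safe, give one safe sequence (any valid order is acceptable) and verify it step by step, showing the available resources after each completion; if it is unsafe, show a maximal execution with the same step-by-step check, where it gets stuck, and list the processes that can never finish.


UNSAFE — no complete ordering exists.
Key observation: once T1, T6, T9 finish, the pool peaks at (8, 8, 4) — and every remaining process still needs more R3 than that.
A maximal execution: T1, T6, T9 — then nothing else fits. Step-by-step check:
  pool = (3, 2, 3)
  run T1 (needs (2, 2, 0), free (3, 2, 3)); after release of (3, 1, 0) the pool is (6, 3, 3)
  run T6 (needs (4, 3, 3), free (6, 3, 3)); after release of (2, 3, 0) the pool is (8, 6, 3)
  run T9 (needs (5, 1, 0), free (8, 6, 3)); after release of (0, 2, 1) the pool is (8, 8, 4)
  T5 still needs (6, 11, 0) but only (8, 8, 4) is free — short on R3
  T7 still needs (4, 9, 6) but only (8, 8, 4) is free — short on R3 and R2
  T3 still needs (2, 11, 0) but only (8, 8, 4) is free — short on R3
  T8 still needs (4, 11, 4) but only (8, 8, 4) is free — short on R3
Permanently blocked: T5, T7, T3 and T8.


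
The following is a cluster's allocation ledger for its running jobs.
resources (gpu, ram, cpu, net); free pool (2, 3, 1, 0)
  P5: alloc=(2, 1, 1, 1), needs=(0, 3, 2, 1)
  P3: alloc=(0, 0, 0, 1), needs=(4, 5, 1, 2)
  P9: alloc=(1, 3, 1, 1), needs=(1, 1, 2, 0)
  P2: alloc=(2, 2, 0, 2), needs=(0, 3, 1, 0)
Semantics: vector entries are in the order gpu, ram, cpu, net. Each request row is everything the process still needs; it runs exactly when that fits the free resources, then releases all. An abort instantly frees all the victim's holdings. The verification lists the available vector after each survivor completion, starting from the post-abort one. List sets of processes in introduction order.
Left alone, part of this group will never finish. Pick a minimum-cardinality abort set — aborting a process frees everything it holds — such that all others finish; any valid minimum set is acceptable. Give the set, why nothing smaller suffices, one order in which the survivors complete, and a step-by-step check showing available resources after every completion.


Minimum abort set: P9.
Key observation: before aborting P9, P5 was permanently blocked — no order could ever run it; afterwards it completes at step 3.
No smaller set exists: with zero aborts the deadlock remains.
The survivors complete as P2, P3, P5. Walking it through (starting from the post-abort pool):
  pool = (3, 6, 2, 1)
  P2: need (0, 3, 1, 0) fits (3, 6, 2, 1); releases (2, 2, 0, 2), pool now (5, 8, 2, 3)
  P3: need (4, 5, 1, 2) fits (5, 8, 2, 3); releases (0, 0, 0, 1), pool now (5, 8, 2, 4)
  P5: need (0, 3, 2, 1) fits (5, 8, 2, 4); releases (2, 1, 1, 1), pool now (7, 9, 3, 5)


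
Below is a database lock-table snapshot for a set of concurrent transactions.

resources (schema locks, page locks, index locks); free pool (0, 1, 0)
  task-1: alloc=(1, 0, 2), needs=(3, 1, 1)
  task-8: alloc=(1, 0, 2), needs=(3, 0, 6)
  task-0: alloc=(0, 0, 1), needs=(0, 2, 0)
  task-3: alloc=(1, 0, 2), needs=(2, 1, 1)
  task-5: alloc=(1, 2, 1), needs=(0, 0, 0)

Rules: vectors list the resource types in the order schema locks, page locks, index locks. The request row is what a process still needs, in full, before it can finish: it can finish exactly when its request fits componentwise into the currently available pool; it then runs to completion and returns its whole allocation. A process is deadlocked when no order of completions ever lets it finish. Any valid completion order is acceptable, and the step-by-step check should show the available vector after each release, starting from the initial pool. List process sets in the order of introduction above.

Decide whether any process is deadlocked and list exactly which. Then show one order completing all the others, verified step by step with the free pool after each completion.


The deadlocked set is task-1, task-8 and task-3.
Key observation: the wall is schema locks: completing task-5, task-0 brings the pool only to (1, 3, 2), and all the rest need more.
The rest can finish in the order task-5, task-0. Verifying each step:
  pool = (0, 1, 0)
  task-5: need (0, 0, 0) fits (0, 1, 0); releases (1, 2, 1), pool now (1, 3, 1)
  task-0: need (0, 2, 0) fits (1, 3, 1); releases (0, 0, 1), pool now (1, 3, 2)
The blocked processes can never fit:
  blocked: task-1 wants (3, 1, 1), pool (1, 3, 2) — not enough schema locks
  blocked: task-8 wants (3, 0, 6), pool (1, 3, 2) — not enough schema locks and index locks
  blocked: task-3 wants (2, 1, 1), pool (1, 3, 2) — not enough schema locks


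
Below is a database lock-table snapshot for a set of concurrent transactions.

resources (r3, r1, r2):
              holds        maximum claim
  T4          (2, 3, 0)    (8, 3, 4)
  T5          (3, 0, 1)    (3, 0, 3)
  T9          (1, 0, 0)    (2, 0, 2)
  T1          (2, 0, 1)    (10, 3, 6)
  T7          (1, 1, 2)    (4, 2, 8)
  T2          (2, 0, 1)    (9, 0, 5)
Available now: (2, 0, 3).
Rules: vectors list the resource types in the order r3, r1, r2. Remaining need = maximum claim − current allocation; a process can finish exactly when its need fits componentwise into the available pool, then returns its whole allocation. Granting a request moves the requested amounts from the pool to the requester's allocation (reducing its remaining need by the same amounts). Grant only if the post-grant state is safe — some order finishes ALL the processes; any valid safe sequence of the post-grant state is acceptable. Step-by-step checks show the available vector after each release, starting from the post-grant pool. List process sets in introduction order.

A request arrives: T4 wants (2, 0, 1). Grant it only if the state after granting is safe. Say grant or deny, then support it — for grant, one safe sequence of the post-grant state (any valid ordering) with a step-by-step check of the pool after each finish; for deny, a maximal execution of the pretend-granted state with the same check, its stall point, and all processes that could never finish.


GRANT — the state after the grant stays safe, e.g. via T5, T9, T4, T2, T1, T7.
Key observation: granting shrinks the pool to (0, 0, 2), yet T5 still fits and the chain goes through.
Step-by-step check of the post-grant state:
  pool = (0, 0, 2)
  run T5 (needs (0, 0, 2), free (0, 0, 2)); after release of (3, 0, 1) the pool is (3, 0, 3)
  run T9 (needs (1, 0, 2), free (3, 0, 3)); after release of (1, 0, 0) the pool is (4, 0, 3)
  run T4 (needs (4, 0, 3), free (4, 0, 3)); after release of (4, 3, 1) the pool is (8, 3, 4)
  run T2 (needs (7, 0, 4), free (8, 3, 4)); after release of (2, 0, 1) the pool is (10, 3, 5)
  run T1 (needs (8, 3, 5), free (10, 3, 5)); after release of (2, 0, 1) the pool is (12, 3, 6)
  run T7 (needs (3, 1, 6), free (12, 3, 6)); after release of (1, 1, 2) the pool is (13, 4, 8)


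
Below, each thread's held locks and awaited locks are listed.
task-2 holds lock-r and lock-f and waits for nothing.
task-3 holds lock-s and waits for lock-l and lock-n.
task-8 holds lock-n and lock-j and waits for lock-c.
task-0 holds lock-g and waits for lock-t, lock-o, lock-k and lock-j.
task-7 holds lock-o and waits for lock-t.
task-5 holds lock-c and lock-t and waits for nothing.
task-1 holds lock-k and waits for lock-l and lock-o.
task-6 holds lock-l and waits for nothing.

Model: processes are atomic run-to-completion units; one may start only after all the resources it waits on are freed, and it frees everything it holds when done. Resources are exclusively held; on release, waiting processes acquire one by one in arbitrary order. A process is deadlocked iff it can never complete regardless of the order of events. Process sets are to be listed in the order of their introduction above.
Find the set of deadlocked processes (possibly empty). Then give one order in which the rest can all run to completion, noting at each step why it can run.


Nothing here is deadlocked.
Key observation: every chain of waits terminates; starting from the processes that wait on nothing, all the rest unlock in turn.
One completion order for the rest: task-6, task-5, task-7, task-1, task-8, task-3, task-2, task-0.
Check, step by step:
  task-6 waits on nothing -> runs at once and releases lock-l
  task-5 waits on nothing -> runs at once and releases lock-c and lock-t
  task-7 waits on lock-t — all released -> runs and releases lock-o
  task-1 waits on lock-l and lock-o — all released -> runs and releases lock-k
  task-8 waits on lock-c — all released -> runs and releases lock-n and lock-j
  task-3 waits on lock-l and lock-n — all released -> runs and releases lock-s
  task-2 waits on nothing -> runs at once and releases lock-r and lock-f
  task-0 waits on lock-t, lock-o, lock-k and lock-j — all released -> runs and releases lock-g


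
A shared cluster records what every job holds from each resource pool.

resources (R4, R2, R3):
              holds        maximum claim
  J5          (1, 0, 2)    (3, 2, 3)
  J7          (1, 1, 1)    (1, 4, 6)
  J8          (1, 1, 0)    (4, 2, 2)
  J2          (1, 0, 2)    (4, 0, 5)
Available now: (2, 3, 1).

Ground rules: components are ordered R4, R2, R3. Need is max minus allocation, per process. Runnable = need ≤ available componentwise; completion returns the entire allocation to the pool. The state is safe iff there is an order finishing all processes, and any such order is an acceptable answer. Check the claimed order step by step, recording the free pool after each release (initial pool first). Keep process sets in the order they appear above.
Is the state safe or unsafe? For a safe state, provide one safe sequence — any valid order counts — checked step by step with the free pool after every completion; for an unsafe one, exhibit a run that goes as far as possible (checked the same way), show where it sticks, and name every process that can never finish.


The state is SAFE; one workable sequence: J5, J8, J2, J7.
Key observation: the first exact fit in this order is J5 — it needs (2, 2, 1) with (2, 3, 1) free, meeting a requested resource to the last unit.
Walking it through:
  pool = (2, 3, 1)
  J5: need (2, 2, 1) fits (2, 3, 1); releases (1, 0, 2), pool now (3, 3, 3)
  J8: need (3, 1, 2) fits (3, 3, 3); releases (1, 1, 0), pool now (4, 4, 3)
  J2: need (3, 0, 3) fits (4, 4, 3); releases (1, 0, 2), pool now (5, 4, 5)
  J7: need (0, 3, 5) fits (5, 4, 5); releases (1, 1, 1), pool now (6, 5, 6)


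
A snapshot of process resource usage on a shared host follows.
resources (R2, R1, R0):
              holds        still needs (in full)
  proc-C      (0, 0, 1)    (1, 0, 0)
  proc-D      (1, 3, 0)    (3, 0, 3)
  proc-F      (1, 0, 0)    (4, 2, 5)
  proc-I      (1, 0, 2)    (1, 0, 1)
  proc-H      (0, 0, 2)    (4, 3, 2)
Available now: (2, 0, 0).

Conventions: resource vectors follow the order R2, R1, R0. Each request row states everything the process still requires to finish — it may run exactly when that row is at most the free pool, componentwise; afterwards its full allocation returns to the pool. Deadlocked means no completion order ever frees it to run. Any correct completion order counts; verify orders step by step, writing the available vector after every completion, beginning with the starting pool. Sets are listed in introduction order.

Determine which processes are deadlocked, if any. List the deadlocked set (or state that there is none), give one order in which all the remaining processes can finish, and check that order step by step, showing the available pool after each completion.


The deadlocked set is empty.
Key observation: proc-C can run right away; the returned allocation unlocks the remaining processes in turn.
A valid finishing order for the others: proc-C, proc-I, proc-D, proc-H, proc-F. Check, step by step:
  pool = (2, 0, 0)
  run proc-C (needs (1, 0, 0), free (2, 0, 0)); after release of (0, 0, 1) the pool is (2, 0, 1)
  run proc-I (needs (1, 0, 1), free (2, 0, 1)); after release of (1, 0, 2) the pool is (3, 0, 3)
  run proc-D (needs (3, 0, 3), free (3, 0, 3)); after release of (1, 3, 0) the pool is (4, 3, 3)
  run proc-H (needs (4, 3, 2), free (4, 3, 3)); after release of (0, 0, 2) the pool is (4, 3, 5)
  run proc-F (needs (4, 2, 5), free (4, 3, 5)); after release of (1, 0, 0) the pool is (5, 3, 5)


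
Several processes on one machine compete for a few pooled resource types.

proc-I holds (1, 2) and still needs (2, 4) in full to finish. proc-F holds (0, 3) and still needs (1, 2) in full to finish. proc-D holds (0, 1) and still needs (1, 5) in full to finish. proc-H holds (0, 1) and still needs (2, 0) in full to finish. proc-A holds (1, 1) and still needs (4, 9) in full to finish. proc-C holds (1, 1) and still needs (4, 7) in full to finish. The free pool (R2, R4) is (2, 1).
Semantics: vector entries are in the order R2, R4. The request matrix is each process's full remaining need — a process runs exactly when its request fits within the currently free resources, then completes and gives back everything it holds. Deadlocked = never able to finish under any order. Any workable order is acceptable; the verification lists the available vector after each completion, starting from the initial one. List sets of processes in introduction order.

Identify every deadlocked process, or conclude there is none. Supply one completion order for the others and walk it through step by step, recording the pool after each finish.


The deadlocked set is proc-A and proc-C.
Key observation: no order helps: past proc-H, proc-F, proc-I, proc-D, the free pool tops out at (3, 8), below what each blocked process needs in R2.
The rest can finish in the order proc-H, proc-F, proc-I, proc-D. Step-by-step check:
  pool = (2, 1)
  proc-H needs (2, 0) <= (2, 1) -> finishes; pool += (0, 1) = (2, 2)
  proc-F needs (1, 2) <= (2, 2) -> finishes; pool += (0, 3) = (2, 5)
  proc-I needs (2, 4) <= (2, 5) -> finishes; pool += (1, 2) = (3, 7)
  proc-D needs (1, 5) <= (3, 7) -> finishes; pool += (0, 1) = (3, 8)
None of the blocked processes ever fits:
  blocked: proc-A wants (4, 9), pool (3, 8) — not enough R2 and R4
  blocked: proc-C wants (4, 7), pool (3, 8) — not enough R2


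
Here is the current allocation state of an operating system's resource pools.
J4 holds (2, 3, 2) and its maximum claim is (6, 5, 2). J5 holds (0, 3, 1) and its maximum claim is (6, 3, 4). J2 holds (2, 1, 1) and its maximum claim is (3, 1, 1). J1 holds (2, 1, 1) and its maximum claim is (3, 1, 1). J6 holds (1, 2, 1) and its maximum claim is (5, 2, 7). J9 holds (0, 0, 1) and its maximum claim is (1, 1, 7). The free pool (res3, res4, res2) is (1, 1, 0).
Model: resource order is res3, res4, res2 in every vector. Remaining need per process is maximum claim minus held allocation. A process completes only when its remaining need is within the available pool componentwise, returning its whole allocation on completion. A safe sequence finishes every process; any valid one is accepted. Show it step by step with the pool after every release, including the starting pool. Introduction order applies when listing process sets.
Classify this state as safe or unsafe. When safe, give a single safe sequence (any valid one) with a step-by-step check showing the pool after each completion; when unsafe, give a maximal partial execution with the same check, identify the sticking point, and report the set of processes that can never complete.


UNSAFE — no complete ordering exists.
Key observation: no order helps: past J1, J2, J4, J5, the free pool tops out at (7, 9, 5), below what each blocked process needs in res2.
The run J1, J2, J4, J5 cannot be extended any further. Verifying each step:
  pool = (1, 1, 0)
  J1 needs (1, 0, 0) <= (1, 1, 0) -> finishes; pool += (2, 1, 1) = (3, 2, 1)
  J2 needs (1, 0, 0) <= (3, 2, 1) -> finishes; pool += (2, 1, 1) = (5, 3, 2)
  J4 needs (4, 2, 0) <= (5, 3, 2) -> finishes; pool += (2, 3, 2) = (7, 6, 4)
  J5 needs (6, 0, 3) <= (7, 6, 4) -> finishes; pool += (0, 3, 1) = (7, 9, 5)
  J6 still needs (4, 0, 6) but only (7, 9, 5) is free — short on res2
  J9 still needs (1, 1, 6) but only (7, 9, 5) is free — short on res2
Permanently blocked: J6 and J9.


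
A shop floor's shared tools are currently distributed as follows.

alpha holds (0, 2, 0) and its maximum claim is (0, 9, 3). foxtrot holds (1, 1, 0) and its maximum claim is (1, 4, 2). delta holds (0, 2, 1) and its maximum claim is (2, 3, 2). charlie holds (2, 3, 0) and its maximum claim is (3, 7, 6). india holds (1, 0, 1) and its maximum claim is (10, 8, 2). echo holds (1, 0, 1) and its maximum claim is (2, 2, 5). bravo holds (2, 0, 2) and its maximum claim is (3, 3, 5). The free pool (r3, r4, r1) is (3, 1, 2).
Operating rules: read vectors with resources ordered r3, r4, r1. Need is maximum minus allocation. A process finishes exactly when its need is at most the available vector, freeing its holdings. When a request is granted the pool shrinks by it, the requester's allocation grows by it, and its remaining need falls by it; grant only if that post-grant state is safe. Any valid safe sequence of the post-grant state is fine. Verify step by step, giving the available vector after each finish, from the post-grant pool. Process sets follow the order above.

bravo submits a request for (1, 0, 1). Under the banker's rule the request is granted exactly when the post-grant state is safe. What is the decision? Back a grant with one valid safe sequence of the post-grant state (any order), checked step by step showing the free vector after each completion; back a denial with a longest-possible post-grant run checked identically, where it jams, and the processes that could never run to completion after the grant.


GRANT. The post-grant state is safe; one safe sequence: delta, bravo, foxtrot, echo, charlie, alpha, india.
Key observation: the transfer keeps a workable pool ((2, 1, 1)); delta starts the safe sequence.
Check on the post-grant state, step by step:
  pool = (2, 1, 1)
  run delta (needs (2, 1, 1), free (2, 1, 1)); after release of (0, 2, 1) the pool is (2, 3, 2)
  run bravo (needs (0, 3, 2), free (2, 3, 2)); after release of (3, 0, 3) the pool is (5, 3, 5)
  run foxtrot (needs (0, 3, 2), free (5, 3, 5)); after release of (1, 1, 0) the pool is (6, 4, 5)
  run echo (needs (1, 2, 4), free (6, 4, 5)); after release of (1, 0, 1) the pool is (7, 4, 6)
  run charlie (needs (1, 4, 6), free (7, 4, 6)); after release of (2, 3, 0) the pool is (9, 7, 6)
  run alpha (needs (0, 7, 3), free (9, 7, 6)); after release of (0, 2, 0) the pool is (9, 9, 6)
  run india (needs (9, 8, 1), free (9, 9, 6)); after release of (1, 0, 1) the pool is (10, 9, 7)


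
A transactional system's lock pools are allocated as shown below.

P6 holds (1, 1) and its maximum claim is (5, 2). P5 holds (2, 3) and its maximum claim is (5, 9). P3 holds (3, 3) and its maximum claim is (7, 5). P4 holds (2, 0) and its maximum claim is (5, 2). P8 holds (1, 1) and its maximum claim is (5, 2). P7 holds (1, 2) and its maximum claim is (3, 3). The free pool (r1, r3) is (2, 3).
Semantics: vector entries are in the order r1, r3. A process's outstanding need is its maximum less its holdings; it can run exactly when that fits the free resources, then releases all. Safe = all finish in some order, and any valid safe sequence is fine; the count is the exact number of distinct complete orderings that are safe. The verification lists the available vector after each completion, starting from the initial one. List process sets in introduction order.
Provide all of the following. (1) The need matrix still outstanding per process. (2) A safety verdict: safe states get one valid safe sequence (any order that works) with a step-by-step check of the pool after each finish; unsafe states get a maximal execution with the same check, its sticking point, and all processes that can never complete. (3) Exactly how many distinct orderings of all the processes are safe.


(1) Remaining need (order r1, r3):
  P6: (4, 1)
  P5: (3, 6)
  P3: (4, 2)
  P4: (3, 2)
  P8: (4, 1)
  P7: (2, 1)
(2) SAFE, for example via the order P7, P4, P3, P5, P8, P6.
Key observation: reading the order forward, P7 is the first process whose need (2, 1) meets the free pool (2, 3) exactly on a resource it requests.
Walking it through:
  pool = (2, 3)
  P7 needs (2, 1) <= (2, 3) -> finishes; pool += (1, 2) = (3, 5)
  P4 needs (3, 2) <= (3, 5) -> finishes; pool += (2, 0) = (5, 5)
  P3 needs (4, 2) <= (5, 5) -> finishes; pool += (3, 3) = (8, 8)
  P5 needs (3, 6) <= (8, 8) -> finishes; pool += (2, 3) = (10, 11)
  P8 needs (4, 1) <= (10, 11) -> finishes; pool += (1, 1) = (11, 12)
  P6 needs (4, 1) <= (11, 12) -> finishes; pool += (1, 1) = (12, 13)
(3) The exact count: 18 of the possible complete orderings are safe sequences.


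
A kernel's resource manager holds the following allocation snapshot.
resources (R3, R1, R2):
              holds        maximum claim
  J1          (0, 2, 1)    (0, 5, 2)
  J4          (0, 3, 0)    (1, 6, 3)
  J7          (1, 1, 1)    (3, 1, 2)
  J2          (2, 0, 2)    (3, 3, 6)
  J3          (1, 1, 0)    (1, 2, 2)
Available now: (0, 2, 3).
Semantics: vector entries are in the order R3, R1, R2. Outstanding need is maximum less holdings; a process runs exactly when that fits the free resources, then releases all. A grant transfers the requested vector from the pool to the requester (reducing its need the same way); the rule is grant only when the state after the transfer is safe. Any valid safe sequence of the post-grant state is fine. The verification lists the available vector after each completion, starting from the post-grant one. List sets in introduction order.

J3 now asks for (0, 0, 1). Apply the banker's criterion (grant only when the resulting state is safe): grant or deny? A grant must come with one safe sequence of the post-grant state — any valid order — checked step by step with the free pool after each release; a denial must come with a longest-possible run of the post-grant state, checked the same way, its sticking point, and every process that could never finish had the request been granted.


GRANT — the state after the grant stays safe, e.g. via J3, J1, J2, J4, J7.
Key observation: the transfer keeps a workable pool ((0, 2, 2)); J3 starts the safe sequence.
Verifying the post-grant state step by step:
  pool = (0, 2, 2)
  J3 needs (0, 1, 1) <= (0, 2, 2) -> finishes; pool += (1, 1, 1) = (1, 3, 3)
  J1 needs (0, 3, 1) <= (1, 3, 3) -> finishes; pool += (0, 2, 1) = (1, 5, 4)
  J2 needs (1, 3, 4) <= (1, 5, 4) -> finishes; pool += (2, 0, 2) = (3, 5, 6)
  J4 needs (1, 3, 3) <= (3, 5, 6) -> finishes; pool += (0, 3, 0) = (3, 8, 6)
  J7 needs (2, 0, 1) <= (3, 8, 6) -> finishes; pool += (1, 1, 1) = (4, 9, 7)


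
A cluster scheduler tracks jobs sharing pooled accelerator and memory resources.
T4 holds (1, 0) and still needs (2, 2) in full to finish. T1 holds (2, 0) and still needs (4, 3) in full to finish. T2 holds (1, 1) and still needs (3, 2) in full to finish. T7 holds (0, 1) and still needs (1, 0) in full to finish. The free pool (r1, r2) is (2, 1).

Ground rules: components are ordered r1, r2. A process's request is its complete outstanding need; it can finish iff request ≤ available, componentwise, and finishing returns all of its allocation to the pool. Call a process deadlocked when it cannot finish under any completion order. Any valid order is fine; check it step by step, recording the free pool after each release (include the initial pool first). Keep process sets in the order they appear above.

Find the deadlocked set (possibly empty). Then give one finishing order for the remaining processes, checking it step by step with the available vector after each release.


Nothing here is deadlocked.
Key observation: starting with T7, each completion frees enough for the next — no one is permanently blocked.
One completion order for the rest: T7, T4, T2, T1. Walking it through:
  pool = (2, 1)
  T7: need (1, 0) fits (2, 1); releases (0, 1), pool now (2, 2)
  T4: need (2, 2) fits (2, 2); releases (1, 0), pool now (3, 2)
  T2: need (3, 2) fits (3, 2); releases (1, 1), pool now (4, 3)
  T1: need (4, 3) fits (4, 3); releases (2, 0), pool now (6, 3)


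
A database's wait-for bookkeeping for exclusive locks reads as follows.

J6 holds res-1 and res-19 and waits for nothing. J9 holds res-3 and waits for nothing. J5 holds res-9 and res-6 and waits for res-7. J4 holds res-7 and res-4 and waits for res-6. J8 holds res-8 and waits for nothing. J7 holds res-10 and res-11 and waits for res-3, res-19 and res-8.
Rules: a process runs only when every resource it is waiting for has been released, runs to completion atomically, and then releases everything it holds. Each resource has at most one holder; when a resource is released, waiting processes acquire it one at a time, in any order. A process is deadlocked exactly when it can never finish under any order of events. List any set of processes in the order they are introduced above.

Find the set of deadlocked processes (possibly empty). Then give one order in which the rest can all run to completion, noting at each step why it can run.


Deadlocked set: J5 and J4.
Key observation: the waits loop around J5 -> J4 -> J5 with no way out; no other process is dragged down with it.
The rest can finish in the order J8, J9, J6, J7.
Step-by-step check:
  J8 waits on nothing -> runs at once and releases res-8
  J9 waits on nothing -> runs at once and releases res-3
  J6 waits on nothing -> runs at once and releases res-1 and res-19
  J7: everything it awaited (res-3, res-19 and res-8) is free; runs, freeing res-10 and res-11


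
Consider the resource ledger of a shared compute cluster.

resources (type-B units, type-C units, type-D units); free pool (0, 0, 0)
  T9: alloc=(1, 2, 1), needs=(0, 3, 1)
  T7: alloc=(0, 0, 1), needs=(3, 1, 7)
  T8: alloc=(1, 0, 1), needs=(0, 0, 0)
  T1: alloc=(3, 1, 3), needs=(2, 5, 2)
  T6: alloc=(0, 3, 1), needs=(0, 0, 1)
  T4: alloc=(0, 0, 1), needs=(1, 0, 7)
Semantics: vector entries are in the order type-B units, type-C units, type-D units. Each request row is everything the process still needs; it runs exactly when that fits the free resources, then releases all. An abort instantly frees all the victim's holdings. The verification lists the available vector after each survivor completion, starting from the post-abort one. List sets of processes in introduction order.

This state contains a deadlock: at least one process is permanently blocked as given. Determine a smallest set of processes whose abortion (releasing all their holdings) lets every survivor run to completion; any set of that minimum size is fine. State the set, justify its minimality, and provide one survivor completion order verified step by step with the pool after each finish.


Abort T4.
Key observation: the deadlocked T7 becomes finishable only because T4 released (0, 0, 1); it completes at step 5 below.
No smaller set exists: with zero aborts the deadlock remains.
One survivor order: T6, T9, T8, T1, T7. Walking it through (post-abort pool first):
  pool = (0, 0, 1)
  run T6 (needs (0, 0, 1), free (0, 0, 1)); after release of (0, 3, 1) the pool is (0, 3, 2)
  run T9 (needs (0, 3, 1), free (0, 3, 2)); after release of (1, 2, 1) the pool is (1, 5, 3)
  run T8 (needs (0, 0, 0), free (1, 5, 3)); after release of (1, 0, 1) the pool is (2, 5, 4)
  run T1 (needs (2, 5, 2), free (2, 5, 4)); after release of (3, 1, 3) the pool is (5, 6, 7)
  run T7 (needs (3, 1, 7), free (5, 6, 7)); after release of (0, 0, 1) the pool is (5, 6, 8)
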